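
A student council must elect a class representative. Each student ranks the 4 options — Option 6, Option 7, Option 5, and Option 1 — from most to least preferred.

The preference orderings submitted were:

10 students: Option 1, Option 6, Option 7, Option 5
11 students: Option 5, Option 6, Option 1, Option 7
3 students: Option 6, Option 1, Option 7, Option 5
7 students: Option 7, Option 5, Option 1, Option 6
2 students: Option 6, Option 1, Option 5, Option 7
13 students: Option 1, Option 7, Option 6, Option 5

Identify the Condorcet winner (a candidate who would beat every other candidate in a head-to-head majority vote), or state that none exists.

Option 1

Head-to-head results (46 voters total):
Option 6 vs Option 7: Option 6 wins 26–20.
Option 6 vs Option 5: Option 6 wins 28–18.
Option 6 vs Option 1: Option 1 wins 30–16.
Option 7 vs Option 5: Option 7 wins 33–13.
Option 7 vs Option 1: Option 1 wins 39–7.
Option 5 vs Option 1: Option 1 wins 28–18.
Option 1 beats each rival — Option 6 (30–16), Option 7 (39–7), Option 5 (28–18) — so Option 1 is the Condorcet winner.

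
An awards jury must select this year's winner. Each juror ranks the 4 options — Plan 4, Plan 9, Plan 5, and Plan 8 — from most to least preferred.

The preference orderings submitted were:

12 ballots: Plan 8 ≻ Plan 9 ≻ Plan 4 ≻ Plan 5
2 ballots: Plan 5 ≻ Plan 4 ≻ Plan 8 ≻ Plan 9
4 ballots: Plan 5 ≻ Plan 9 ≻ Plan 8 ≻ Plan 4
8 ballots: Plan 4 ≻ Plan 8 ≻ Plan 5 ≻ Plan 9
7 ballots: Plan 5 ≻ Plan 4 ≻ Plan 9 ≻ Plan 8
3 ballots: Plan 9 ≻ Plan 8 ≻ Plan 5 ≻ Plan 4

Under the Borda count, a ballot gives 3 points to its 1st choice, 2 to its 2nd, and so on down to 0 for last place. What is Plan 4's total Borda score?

Borda scores:
  Plan 4: 12·1 + 2·2 + 4·0 + 8·3 + 7·2 + 3·0 = 54
  Plan 9: 12·2 + 2·0 + 4·2 + 8·0 + 7·1 + 3·3 = 48
  Plan 5: 12·0 + 2·3 + 4·3 + 8·1 + 7·3 + 3·1 = 50
  Plan 8: 12·3 + 2·1 + 4·1 + 8·2 + 7·0 + 3·2 = 64

54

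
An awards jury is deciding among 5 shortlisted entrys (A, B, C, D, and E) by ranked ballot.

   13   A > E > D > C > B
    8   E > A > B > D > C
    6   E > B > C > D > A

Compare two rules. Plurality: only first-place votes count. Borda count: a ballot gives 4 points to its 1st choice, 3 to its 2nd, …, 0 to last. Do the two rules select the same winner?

Plurality first-place counts: A 13, B 0, C 0, D 0, E 14 → E.
Borda totals: A 76, B 34, C 25, D 40, E 95 → E.
The two rules agree on E.

Yes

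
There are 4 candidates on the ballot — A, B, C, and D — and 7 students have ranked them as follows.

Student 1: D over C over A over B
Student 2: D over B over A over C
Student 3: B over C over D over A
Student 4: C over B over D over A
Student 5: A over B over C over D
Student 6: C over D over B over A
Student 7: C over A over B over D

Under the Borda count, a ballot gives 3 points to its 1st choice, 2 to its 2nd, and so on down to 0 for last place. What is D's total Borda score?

Borda scores:
  A: 1 + 1 + 0 + 0 + 3 + 0 + 2 = 7
  B: 0 + 2 + 3 + 2 + 2 + 1 + 1 = 11
  C: 2 + 0 + 2 + 3 + 1 + 3 + 3 = 14
  D: 3 + 3 + 1 + 1 + 0 + 2 + 0 = 10

10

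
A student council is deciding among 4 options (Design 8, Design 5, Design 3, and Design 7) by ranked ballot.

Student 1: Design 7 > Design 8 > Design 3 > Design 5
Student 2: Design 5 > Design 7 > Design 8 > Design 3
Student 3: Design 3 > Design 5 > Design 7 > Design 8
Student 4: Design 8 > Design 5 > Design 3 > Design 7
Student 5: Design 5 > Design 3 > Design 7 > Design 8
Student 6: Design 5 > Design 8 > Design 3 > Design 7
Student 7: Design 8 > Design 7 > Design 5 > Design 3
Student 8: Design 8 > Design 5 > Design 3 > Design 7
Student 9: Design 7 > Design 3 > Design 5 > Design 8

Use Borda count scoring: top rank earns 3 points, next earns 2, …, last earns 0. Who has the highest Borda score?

Design 5

Borda scores:
  Design 8: 2 + 1 + 0 + 3 + 0 + 2 + 3 + 3 + 0 = 14
  Design 5: 0 + 3 + 2 + 2 + 3 + 3 + 1 + 2 + 1 = 17
  Design 3: 1 + 0 + 3 + 1 + 2 + 1 + 0 + 1 + 2 = 11
  Design 7: 3 + 2 + 1 + 0 + 1 + 0 + 2 + 0 + 3 = 12
Design 5 has the highest total.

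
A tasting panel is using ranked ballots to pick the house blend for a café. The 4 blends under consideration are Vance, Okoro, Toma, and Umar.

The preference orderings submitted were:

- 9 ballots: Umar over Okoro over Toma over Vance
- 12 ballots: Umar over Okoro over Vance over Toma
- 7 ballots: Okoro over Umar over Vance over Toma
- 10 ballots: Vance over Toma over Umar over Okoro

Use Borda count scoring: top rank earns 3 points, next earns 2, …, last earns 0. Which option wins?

Umar

Borda scores:
  Vance: 9·0 + 12·1 + 7·1 + 10·3 = 49
  Okoro: 9·2 + 12·2 + 7·3 + 10·0 = 63
  Toma: 9·1 + 12·0 + 7·0 + 10·2 = 29
  Umar: 9·3 + 12·3 + 7·2 + 10·1 = 87
Umar has the highest total.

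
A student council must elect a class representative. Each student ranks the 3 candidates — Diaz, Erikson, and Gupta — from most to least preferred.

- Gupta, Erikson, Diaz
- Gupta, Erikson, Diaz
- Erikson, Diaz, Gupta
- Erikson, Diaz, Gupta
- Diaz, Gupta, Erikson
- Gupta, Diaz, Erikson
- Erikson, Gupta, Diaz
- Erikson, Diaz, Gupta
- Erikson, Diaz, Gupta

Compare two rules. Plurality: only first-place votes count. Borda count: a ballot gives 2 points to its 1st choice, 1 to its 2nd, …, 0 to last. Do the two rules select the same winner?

Plurality first-place counts: Diaz 1, Erikson 5, Gupta 3 → Erikson.
Borda totals: Diaz 7, Erikson 12, Gupta 8 → Erikson.
The two rules agree on Erikson.

Yes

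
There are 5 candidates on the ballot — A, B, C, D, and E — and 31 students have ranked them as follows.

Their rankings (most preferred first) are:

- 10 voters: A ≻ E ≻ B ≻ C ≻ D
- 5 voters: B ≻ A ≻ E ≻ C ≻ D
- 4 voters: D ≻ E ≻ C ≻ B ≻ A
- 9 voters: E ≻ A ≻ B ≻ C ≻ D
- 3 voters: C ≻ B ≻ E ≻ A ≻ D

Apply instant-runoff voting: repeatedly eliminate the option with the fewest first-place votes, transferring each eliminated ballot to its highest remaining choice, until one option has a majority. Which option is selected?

Round 1: A 10, E 9, B 5, D 4, C 3. C has the fewest and is eliminated.
Round 2: A 10, E 9, B 8, D 4. D has the fewest and is eliminated.
Round 3: E 13, A 10, B 8. B has the fewest and is eliminated.
Round 4: E 16, A 15. E has a majority.

E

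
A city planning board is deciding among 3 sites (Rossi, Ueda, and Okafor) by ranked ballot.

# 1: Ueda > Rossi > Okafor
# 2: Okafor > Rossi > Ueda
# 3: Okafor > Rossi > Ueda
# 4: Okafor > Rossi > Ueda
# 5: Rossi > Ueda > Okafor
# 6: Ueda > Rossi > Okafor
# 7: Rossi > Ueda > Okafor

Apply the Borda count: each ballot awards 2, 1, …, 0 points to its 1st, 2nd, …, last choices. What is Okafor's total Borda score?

6

Borda scores:
  Rossi: 1 + 1 + 1 + 1 + 2 + 1 + 2 = 9
  Ueda: 2 + 0 + 0 + 0 + 1 + 2 + 1 = 6
  Okafor: 0 + 2 + 2 + 2 + 0 + 0 + 0 = 6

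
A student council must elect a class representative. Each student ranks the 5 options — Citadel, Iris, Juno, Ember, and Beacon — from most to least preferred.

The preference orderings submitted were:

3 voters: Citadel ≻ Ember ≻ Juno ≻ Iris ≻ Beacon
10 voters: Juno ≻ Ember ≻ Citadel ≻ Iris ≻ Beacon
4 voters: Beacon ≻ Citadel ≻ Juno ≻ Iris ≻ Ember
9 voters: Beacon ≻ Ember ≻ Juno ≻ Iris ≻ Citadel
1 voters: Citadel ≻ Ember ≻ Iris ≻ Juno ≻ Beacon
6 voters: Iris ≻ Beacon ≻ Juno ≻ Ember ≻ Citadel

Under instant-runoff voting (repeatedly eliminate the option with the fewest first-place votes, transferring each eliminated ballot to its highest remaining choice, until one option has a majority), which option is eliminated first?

Ember

Round 1: Beacon 13, Juno 10, Iris 6, Citadel 4, Ember 0. Ember has the fewest and is eliminated.
Round 2: Beacon 13, Juno 10, Iris 6, Citadel 4. Citadel has the fewest and is eliminated.
Round 3: Juno 13, Beacon 13, Iris 7. Iris has the fewest and is eliminated.
Round 4: Beacon 19, Juno 14. Beacon has a majority.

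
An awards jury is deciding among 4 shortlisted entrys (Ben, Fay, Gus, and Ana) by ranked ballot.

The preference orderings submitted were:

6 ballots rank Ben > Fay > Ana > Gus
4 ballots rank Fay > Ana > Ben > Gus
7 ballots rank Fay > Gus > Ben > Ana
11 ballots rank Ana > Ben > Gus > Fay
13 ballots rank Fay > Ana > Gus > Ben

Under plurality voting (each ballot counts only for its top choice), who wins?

First-place vote totals:
  Ben: 6
  Fay: 24
  Gus: 0
  Ana: 11
Fay has the most first-place votes.

Fay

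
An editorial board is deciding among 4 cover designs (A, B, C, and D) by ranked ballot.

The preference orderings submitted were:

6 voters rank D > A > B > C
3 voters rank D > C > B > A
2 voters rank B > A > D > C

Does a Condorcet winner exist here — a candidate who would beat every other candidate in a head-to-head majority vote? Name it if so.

Head-to-head results (11 voters total):
A vs B: A wins 6–5.
A vs C: A wins 8–3.
A vs D: D wins 9–2.
B vs C: B wins 8–3.
B vs D: D wins 9–2.
C vs D: D wins 11–0.
D beats each rival — A (9–2), B (9–2), C (11–0) — so D is the Condorcet winner.

D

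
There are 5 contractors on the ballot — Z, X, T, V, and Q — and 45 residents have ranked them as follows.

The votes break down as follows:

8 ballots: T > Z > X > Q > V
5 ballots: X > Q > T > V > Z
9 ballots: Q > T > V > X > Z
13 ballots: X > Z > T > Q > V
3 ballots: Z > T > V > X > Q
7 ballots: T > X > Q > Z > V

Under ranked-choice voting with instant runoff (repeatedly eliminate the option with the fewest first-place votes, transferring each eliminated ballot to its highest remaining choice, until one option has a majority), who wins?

T

Round 1: X 18, T 15, Q 9, Z 3, V 0. V has the fewest and is eliminated.
Round 2: X 18, T 15, Q 9, Z 3. Z has the fewest and is eliminated.
Round 3: X 18, T 18, Q 9. Q has the fewest and is eliminated.
Round 4: T 27, X 18. T has a majority.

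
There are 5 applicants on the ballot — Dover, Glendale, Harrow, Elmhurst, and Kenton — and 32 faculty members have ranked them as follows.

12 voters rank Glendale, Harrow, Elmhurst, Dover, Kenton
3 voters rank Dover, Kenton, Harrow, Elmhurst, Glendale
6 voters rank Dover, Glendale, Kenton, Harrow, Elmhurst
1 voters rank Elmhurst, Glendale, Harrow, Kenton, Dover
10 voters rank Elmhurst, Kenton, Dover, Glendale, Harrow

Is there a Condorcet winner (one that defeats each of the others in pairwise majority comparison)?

No

Head-to-head results (32 voters total):
Dover vs Glendale: Dover wins 19–13.
Dover vs Harrow: Dover wins 19–13.
Dover vs Elmhurst: Elmhurst wins 23–9.
Dover vs Kenton: Dover wins 21–11.
Glendale vs Harrow: Glendale wins 29–3.
Glendale vs Elmhurst: Glendale wins 18–14.
Glendale vs Kenton: Glendale wins 19–13.
Harrow vs Elmhurst: Harrow wins 21–11.
Harrow vs Kenton: Kenton wins 19–13.
Elmhurst vs Kenton: Elmhurst wins 23–9.
No candidate beats all others: Dover beats Glendale beats Elmhurst beats Dover, a majority cycle.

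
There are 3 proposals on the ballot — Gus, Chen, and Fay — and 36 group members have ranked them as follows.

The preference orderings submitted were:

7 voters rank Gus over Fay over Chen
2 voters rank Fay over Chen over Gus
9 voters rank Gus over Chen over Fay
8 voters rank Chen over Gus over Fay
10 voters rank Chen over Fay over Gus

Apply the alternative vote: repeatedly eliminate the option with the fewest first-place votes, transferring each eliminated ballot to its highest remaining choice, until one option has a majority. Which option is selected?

Chen

Round 1: Chen 18, Gus 16, Fay 2. Fay has the fewest and is eliminated.
Round 2: Chen 20, Gus 16. Chen has a majority.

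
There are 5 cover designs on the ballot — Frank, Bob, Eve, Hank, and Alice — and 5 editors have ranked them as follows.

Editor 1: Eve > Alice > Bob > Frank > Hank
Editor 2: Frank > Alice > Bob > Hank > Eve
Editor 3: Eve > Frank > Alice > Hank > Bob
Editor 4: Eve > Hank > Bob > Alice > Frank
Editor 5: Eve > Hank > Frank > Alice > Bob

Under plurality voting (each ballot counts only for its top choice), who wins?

First-place vote totals:
  Frank: 1
  Bob: 0
  Eve: 4
  Hank: 0
  Alice: 0
Eve has the most first-place votes.

Eve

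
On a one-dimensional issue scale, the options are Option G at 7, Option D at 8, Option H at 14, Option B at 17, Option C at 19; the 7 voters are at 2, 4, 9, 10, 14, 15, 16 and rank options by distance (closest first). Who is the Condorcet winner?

With single-peaked preferences on a line, the Condorcet winner is the candidate closest to the median voter.
The median voter (position 10) is closest to Option D at 8.
Check: Option D vs Option B — voters closer to Option D: 4 of 7.

Option D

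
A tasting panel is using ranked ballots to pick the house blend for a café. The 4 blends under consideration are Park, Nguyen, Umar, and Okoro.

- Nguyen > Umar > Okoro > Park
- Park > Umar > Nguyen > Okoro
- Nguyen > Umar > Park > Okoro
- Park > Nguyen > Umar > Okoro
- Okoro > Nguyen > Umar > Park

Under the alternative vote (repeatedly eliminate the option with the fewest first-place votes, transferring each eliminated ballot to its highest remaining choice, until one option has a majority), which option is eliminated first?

Round 1: Park 2, Nguyen 2, Okoro 1, Umar 0. Umar has the fewest and is eliminated.
Round 2: Park 2, Nguyen 2, Okoro 1. Okoro has the fewest and is eliminated.
Round 3: Nguyen 3, Park 2. Nguyen has a majority.

Umar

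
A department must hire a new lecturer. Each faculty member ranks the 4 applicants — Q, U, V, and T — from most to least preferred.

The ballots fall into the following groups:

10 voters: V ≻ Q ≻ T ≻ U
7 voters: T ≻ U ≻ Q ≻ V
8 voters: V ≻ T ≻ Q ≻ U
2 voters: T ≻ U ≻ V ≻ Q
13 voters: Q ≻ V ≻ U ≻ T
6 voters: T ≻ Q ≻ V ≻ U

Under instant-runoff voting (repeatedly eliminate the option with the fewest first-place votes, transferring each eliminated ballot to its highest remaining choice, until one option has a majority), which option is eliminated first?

U

Round 1: V 18, T 15, Q 13, U 0. U has the fewest and is eliminated.
Round 2: V 18, T 15, Q 13. Q has the fewest and is eliminated.
Round 3: V 31, T 15. V has a majority.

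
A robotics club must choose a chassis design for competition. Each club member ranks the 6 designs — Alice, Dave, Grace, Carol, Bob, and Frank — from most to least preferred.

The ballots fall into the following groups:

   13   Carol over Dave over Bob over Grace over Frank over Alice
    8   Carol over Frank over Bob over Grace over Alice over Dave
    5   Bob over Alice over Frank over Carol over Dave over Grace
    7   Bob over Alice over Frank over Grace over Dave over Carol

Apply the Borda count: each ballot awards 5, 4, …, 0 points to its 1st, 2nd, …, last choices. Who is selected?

Borda scores:
  Alice: 13·0 + 8·1 + 5·4 + 7·4 = 56
  Dave: 13·4 + 8·0 + 5·1 + 7·1 = 64
  Grace: 13·2 + 8·2 + 5·0 + 7·2 = 56
  Carol: 13·5 + 8·5 + 5·2 + 7·0 = 115
  Bob: 13·3 + 8·3 + 5·5 + 7·5 = 123
  Frank: 13·1 + 8·4 + 5·3 + 7·3 = 81
Bob has the highest total.

Bob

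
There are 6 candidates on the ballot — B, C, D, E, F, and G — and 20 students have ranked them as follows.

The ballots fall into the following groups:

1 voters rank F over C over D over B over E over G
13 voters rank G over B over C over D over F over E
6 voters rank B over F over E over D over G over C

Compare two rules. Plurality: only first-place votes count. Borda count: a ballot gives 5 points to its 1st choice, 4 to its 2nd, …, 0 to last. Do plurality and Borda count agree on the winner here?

Plurality first-place counts: B 6, C 0, D 0, E 0, F 1, G 13 → G.
Borda totals: B 84, C 43, D 41, E 19, F 42, G 71 → B.
The two rules disagree: plurality picks G, Borda picks B.

No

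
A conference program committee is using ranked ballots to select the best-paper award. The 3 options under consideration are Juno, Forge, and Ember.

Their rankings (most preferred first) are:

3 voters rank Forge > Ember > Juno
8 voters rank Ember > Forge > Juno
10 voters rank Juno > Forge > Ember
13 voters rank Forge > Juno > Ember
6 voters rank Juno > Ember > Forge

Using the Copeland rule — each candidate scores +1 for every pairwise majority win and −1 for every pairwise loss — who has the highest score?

Forge

Pairwise results:
  Juno vs Forge: Forge wins 24–16.
  Juno vs Ember: Juno wins 29–11.
  Forge vs Ember: Forge wins 26–14.
Copeland scores (wins − losses):
  Juno: 1 − 1 = 0
  Forge: 2 − 0 = 2
  Ember: 0 − 2 = -2
Forge has the best Copeland score.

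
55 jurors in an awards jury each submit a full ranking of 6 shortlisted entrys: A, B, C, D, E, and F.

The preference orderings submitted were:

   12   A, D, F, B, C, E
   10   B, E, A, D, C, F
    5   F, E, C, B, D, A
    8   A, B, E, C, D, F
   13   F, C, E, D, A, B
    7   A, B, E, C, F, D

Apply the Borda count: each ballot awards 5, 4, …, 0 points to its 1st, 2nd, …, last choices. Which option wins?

Borda scores:
  A: 12·5 + 10·3 + 5·0 + 8·5 + 13·1 + 7·5 = 178
  B: 12·2 + 10·5 + 5·2 + 8·4 + 13·0 + 7·4 = 144
  C: 12·1 + 10·1 + 5·3 + 8·2 + 13·4 + 7·2 = 119
  D: 12·4 + 10·2 + 5·1 + 8·1 + 13·2 + 7·0 = 107
  E: 12·0 + 10·4 + 5·4 + 8·3 + 13·3 + 7·3 = 144
  F: 12·3 + 10·0 + 5·5 + 8·0 + 13·5 + 7·1 = 133
A has the highest total.

A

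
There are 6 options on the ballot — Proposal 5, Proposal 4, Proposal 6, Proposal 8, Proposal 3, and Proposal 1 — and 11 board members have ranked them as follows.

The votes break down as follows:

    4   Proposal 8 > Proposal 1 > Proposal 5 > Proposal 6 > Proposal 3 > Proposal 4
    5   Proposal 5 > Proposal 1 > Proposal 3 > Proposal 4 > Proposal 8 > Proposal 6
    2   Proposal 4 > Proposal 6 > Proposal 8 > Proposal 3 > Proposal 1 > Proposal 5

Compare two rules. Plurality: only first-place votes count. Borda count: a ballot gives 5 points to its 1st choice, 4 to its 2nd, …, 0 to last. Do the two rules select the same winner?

Plurality first-place counts: Proposal 5 5, Proposal 4 2, Proposal 6 0, Proposal 8 4, Proposal 3 0, Proposal 1 0 → Proposal 5.
Borda totals: Proposal 5 37, Proposal 4 20, Proposal 6 16, Proposal 8 31, Proposal 3 23, Proposal 1 38 → Proposal 1.
The two rules disagree: plurality picks Proposal 5, Borda picks Proposal 1.

No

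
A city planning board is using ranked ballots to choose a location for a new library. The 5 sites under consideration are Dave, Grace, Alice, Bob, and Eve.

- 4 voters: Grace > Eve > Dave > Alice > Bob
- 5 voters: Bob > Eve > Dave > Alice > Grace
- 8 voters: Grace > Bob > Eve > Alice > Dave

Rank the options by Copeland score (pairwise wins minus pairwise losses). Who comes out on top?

Grace

Pairwise results:
  Dave vs Grace: Grace wins 12–5.
  Dave vs Alice: Dave wins 9–8.
  Dave vs Bob: Bob wins 13–4.
  Dave vs Eve: Eve wins 17–0.
  Grace vs Alice: Grace wins 12–5.
  Grace vs Bob: Grace wins 12–5.
  Grace vs Eve: Grace wins 12–5.
  Alice vs Bob: Bob wins 13–4.
  Alice vs Eve: Eve wins 17–0.
  Bob vs Eve: Bob wins 13–4.
Copeland scores (wins − losses):
  Dave: 1 − 3 = -2
  Grace: 4 − 0 = 4
  Alice: 0 − 4 = -4
  Bob: 3 − 1 = 2
  Eve: 2 − 2 = 0
Grace has the best Copeland score.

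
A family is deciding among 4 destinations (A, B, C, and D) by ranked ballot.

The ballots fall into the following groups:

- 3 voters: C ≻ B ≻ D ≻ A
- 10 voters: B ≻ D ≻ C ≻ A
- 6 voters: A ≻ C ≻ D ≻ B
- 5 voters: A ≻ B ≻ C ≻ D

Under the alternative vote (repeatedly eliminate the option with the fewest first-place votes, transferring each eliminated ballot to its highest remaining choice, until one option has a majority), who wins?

Round 1: A 11, B 10, C 3, D 0. D has the fewest and is eliminated.
Round 2: A 11, B 10, C 3. C has the fewest and is eliminated.
Round 3: B 13, A 11. B has a majority.

B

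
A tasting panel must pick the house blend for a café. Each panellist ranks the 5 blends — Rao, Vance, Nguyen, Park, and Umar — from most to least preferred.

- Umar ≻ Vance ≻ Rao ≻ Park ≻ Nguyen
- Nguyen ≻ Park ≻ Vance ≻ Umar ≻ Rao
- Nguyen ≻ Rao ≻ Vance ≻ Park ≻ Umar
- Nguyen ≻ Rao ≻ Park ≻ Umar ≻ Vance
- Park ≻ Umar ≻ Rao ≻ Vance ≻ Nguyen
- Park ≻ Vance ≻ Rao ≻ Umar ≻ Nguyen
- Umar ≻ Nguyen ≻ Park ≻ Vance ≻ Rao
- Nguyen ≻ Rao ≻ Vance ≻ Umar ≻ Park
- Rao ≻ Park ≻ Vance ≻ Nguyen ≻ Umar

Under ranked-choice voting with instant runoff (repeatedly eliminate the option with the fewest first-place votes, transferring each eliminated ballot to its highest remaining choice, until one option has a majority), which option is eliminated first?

Vance

Round 1: Nguyen 4, Park 2, Umar 2, Rao 1, Vance 0. Vance has the fewest and is eliminated.
Round 2: Nguyen 4, Park 2, Umar 2, Rao 1. Rao has the fewest and is eliminated.
Round 3: Nguyen 4, Park 3, Umar 2. Umar has the fewest and is eliminated.
Round 4: Nguyen 5, Park 4. Nguyen has a majority.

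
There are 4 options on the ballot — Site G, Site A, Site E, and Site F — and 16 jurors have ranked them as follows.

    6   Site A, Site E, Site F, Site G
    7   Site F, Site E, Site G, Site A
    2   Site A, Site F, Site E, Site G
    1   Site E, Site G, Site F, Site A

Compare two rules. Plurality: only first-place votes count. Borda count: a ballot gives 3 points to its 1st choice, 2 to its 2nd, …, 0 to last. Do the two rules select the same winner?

No

Plurality first-place counts: Site G 0, Site A 8, Site E 1, Site F 7 → Site A.
Borda totals: Site G 9, Site A 24, Site E 31, Site F 32 → Site F.
The two rules disagree: plurality picks Site A, Borda picks Site F.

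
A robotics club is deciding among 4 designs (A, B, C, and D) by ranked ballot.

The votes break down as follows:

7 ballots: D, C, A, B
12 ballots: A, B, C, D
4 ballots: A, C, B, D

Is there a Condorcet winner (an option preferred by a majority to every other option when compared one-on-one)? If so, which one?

A

Head-to-head results (23 voters total):
A vs B: A wins 23–0.
A vs C: A wins 16–7.
A vs D: A wins 16–7.
B vs C: B wins 12–11.
B vs D: B wins 16–7.
C vs D: C wins 16–7.
A beats each rival — B (23–0), C (16–7), D (16–7) — so A is the Condorcet winner.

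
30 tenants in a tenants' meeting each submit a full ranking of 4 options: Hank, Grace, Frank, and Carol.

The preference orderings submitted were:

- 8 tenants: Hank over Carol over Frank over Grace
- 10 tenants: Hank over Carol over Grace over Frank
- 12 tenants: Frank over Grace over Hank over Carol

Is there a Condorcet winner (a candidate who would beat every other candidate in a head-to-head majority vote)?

Yes

Head-to-head results (30 voters total):
Hank vs Grace: Hank wins 18–12.
Hank vs Frank: Hank wins 18–12.
Hank vs Carol: Hank wins 30–0.
Grace vs Frank: Frank wins 20–10.
Grace vs Carol: Carol wins 18–12.
Frank vs Carol: Carol wins 18–12.
Hank beats each rival — Grace (18–12), Frank (18–12), Carol (30–0) — so Hank is the Condorcet winner.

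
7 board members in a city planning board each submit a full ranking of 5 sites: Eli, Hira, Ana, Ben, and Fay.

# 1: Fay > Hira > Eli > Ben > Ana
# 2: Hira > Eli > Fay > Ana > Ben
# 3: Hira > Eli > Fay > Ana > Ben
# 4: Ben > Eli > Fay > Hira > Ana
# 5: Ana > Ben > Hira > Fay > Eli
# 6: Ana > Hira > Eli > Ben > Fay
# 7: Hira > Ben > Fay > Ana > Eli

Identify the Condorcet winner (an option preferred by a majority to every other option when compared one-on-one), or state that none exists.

Head-to-head results (7 voters total):
Eli vs Hira: Hira wins 6–1.
Eli vs Ana: Eli wins 4–3.
Eli vs Ben: Eli wins 4–3.
Eli vs Fay: Eli wins 4–3.
Hira vs Ana: Hira wins 5–2.
Hira vs Ben: Hira wins 5–2.
Hira vs Fay: Hira wins 5–2.
Ana vs Ben: Ana wins 4–3.
Ana vs Fay: Fay wins 5–2.
Ben vs Fay: Ben wins 4–3.
Hira beats each rival — Eli (6–1), Ana (5–2), Ben (5–2), Fay (5–2) — so Hira is the Condorcet winner.

Hira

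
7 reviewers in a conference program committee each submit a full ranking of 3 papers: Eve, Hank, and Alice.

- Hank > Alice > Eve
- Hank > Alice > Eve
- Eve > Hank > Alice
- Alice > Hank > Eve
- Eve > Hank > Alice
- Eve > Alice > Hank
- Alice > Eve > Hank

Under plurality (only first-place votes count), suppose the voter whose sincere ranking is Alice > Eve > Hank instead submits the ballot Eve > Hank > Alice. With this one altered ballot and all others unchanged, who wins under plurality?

Eve

First-place totals with the altered ballot: Eve 4, Hank 2, Alice 1.
The winner is unchanged: still Eve.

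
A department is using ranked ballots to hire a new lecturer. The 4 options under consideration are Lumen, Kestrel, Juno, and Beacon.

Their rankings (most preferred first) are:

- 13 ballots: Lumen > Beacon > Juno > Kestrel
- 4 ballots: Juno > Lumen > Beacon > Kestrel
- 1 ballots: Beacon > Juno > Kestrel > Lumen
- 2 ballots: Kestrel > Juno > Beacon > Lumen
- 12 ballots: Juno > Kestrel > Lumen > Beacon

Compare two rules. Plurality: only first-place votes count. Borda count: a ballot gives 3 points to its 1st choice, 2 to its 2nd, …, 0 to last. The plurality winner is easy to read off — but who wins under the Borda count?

Juno

Plurality first-place counts: Lumen 13, Kestrel 2, Juno 16, Beacon 1 → Juno.
Borda totals: Lumen 59, Kestrel 31, Juno 67, Beacon 35 → Juno.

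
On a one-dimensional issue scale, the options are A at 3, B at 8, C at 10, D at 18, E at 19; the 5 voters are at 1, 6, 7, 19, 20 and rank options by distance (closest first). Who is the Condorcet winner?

With single-peaked preferences on a line, the Condorcet winner is the candidate closest to the median voter.
The median voter (position 7) is closest to B at 8.
Check: B vs E — voters closer to B: 3 of 5.

B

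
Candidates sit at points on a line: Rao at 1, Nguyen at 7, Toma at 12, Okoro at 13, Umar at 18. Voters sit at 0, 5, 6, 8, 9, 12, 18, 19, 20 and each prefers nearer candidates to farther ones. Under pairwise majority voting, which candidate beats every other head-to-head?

With single-peaked preferences on a line, the Condorcet winner is the candidate closest to the median voter.
The median voter (position 9) is closest to Nguyen at 7.
Check: Nguyen vs Umar — voters closer to Nguyen: 6 of 9.

Nguyen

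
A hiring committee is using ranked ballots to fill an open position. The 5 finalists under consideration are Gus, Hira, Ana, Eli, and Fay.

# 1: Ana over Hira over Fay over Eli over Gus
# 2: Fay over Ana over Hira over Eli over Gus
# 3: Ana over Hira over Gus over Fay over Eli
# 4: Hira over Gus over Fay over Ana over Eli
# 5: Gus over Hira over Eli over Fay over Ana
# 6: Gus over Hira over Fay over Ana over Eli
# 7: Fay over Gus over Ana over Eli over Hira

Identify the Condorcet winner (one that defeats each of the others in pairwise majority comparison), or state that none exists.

Head-to-head results (7 voters total):
Gus vs Hira: Hira wins 4–3.
Gus vs Ana: Gus wins 4–3.
Gus vs Eli: Gus wins 5–2.
Gus vs Fay: Gus wins 4–3.
Hira vs Ana: Ana wins 4–3.
Hira vs Eli: Hira wins 6–1.
Hira vs Fay: Hira wins 5–2.
Ana vs Eli: Ana wins 6–1.
Ana vs Fay: Fay wins 5–2.
Eli vs Fay: Fay wins 6–1.
No candidate beats all others: Gus beats Ana beats Hira beats Gus, a majority cycle.

None — there is no Condorcet winner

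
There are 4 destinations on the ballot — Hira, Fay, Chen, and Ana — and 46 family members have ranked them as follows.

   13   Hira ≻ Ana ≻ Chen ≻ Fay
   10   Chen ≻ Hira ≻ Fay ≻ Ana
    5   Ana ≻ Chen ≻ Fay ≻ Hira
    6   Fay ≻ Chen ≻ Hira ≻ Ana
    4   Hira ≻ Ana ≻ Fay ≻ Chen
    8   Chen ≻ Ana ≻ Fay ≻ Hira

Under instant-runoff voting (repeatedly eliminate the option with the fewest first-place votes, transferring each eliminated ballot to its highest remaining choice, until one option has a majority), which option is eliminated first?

Round 1: Chen 18, Hira 17, Fay 6, Ana 5. Ana has the fewest and is eliminated.
Round 2: Chen 23, Hira 17, Fay 6. Fay has the fewest and is eliminated.
Round 3: Chen 29, Hira 17. Chen has a majority.

Ana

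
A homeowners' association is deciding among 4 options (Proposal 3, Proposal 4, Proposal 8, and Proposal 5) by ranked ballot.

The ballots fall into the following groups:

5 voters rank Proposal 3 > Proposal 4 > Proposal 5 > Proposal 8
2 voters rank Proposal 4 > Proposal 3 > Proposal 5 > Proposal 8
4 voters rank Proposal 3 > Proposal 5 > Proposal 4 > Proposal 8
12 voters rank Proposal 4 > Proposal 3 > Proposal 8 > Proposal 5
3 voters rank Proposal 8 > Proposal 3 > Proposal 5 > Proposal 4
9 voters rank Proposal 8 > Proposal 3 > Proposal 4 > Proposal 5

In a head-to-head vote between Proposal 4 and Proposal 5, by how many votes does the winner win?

21

Ballots ranking Proposal 4 above Proposal 5: 5+2+12+9 = 28.
Ballots ranking Proposal 5 above Proposal 4: 4+3 = 7.
Proposal 4 wins 28–7, a margin of 21.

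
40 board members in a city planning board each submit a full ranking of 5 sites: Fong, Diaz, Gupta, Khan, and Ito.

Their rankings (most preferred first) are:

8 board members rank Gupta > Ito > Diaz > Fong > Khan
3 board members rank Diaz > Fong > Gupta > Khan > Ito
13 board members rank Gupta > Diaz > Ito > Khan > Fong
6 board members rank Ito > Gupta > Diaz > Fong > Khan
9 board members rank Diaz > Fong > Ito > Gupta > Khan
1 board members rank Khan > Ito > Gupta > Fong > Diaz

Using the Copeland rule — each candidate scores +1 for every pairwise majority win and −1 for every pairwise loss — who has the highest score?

Pairwise results:
  Fong vs Diaz: Diaz wins 39–1.
  Fong vs Gupta: Gupta wins 28–12.
  Fong vs Khan: Fong wins 26–14.
  Fong vs Ito: Ito wins 28–12.
  Diaz vs Gupta: Gupta wins 28–12.
  Diaz vs Khan: Diaz wins 39–1.
  Diaz vs Ito: Diaz wins 25–15.
  Gupta vs Khan: Gupta wins 39–1.
  Gupta vs Ito: Gupta wins 24–16.
  Khan vs Ito: Ito wins 36–4.
Copeland scores (wins − losses):
  Fong: 1 − 3 = -2
  Diaz: 3 − 1 = 2
  Gupta: 4 − 0 = 4
  Khan: 0 − 4 = -4
  Ito: 2 − 2 = 0
Gupta has the best Copeland score.

Gupta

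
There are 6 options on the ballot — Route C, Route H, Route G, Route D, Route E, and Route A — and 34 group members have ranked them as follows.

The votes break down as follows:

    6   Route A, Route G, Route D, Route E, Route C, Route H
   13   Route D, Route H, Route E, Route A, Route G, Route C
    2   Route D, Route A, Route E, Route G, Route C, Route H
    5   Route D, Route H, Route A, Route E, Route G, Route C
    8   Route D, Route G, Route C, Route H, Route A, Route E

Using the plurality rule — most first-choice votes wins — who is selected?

First-place vote totals:
  Route C: 0
  Route H: 0
  Route G: 0
  Route D: 28
  Route E: 0
  Route A: 6
Route D has the most first-place votes.

Route D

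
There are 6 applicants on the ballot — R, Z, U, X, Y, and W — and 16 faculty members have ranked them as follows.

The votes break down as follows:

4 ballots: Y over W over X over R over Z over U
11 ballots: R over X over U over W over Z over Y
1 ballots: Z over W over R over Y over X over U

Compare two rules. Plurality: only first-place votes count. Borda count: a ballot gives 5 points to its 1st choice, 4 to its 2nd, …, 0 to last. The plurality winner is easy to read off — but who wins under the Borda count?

R

Plurality first-place counts: R 11, Z 1, U 0, X 0, Y 4, W 0 → R.
Borda totals: R 66, Z 20, U 33, X 57, Y 22, W 42 → R.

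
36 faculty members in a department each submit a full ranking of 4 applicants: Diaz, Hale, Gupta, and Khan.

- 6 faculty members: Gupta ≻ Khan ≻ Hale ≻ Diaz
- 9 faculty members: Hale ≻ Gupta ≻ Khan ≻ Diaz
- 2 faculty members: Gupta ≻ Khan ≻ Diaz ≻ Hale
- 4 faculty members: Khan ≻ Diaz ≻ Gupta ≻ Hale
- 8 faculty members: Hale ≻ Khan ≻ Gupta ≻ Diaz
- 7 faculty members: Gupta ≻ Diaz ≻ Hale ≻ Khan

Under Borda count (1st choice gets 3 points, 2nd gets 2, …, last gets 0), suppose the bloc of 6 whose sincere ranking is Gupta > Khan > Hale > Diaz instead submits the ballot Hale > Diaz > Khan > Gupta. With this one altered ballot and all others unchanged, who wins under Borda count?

Borda totals with the altered ballot: Diaz 36, Hale 76, Gupta 57, Khan 47.
The switch changes the winner from Gupta to Hale.

Hale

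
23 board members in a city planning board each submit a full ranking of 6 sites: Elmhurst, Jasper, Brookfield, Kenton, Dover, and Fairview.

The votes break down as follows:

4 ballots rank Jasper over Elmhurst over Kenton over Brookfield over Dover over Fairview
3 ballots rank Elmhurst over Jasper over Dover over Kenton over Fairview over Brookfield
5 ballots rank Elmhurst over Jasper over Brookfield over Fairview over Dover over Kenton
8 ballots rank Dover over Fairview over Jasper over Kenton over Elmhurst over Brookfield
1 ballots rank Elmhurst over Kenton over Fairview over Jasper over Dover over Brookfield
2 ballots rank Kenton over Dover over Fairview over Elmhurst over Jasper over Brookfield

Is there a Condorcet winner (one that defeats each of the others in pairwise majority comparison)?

Yes

Head-to-head results (23 voters total):
Elmhurst vs Jasper: Jasper wins 12–11.
Elmhurst vs Brookfield: Elmhurst wins 23–0.
Elmhurst vs Kenton: Elmhurst wins 13–10.
Elmhurst vs Dover: Elmhurst wins 13–10.
Elmhurst vs Fairview: Elmhurst wins 13–10.
Jasper vs Brookfield: Jasper wins 23–0.
Jasper vs Kenton: Jasper wins 20–3.
Jasper vs Dover: Jasper wins 13–10.
Jasper vs Fairview: Jasper wins 12–11.
Brookfield vs Kenton: Kenton wins 18–5.
Brookfield vs Dover: Dover wins 14–9.
Brookfield vs Fairview: Fairview wins 14–9.
Kenton vs Dover: Dover wins 16–7.
Kenton vs Fairview: Fairview wins 13–10.
Dover vs Fairview: Dover wins 17–6.
Jasper beats each rival — Elmhurst (12–11), Brookfield (23–0), Kenton (20–3), Dover (13–10), Fairview (12–11) — so Jasper is the Condorcet winner.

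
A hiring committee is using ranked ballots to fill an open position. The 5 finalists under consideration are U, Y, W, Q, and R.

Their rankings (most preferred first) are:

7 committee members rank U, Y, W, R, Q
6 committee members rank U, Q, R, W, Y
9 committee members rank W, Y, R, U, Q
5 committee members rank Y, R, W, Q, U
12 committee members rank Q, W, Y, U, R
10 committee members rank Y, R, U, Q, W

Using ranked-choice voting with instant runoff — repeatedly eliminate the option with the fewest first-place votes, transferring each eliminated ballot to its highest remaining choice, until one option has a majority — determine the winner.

Y

Round 1: Y 15, U 13, Q 12, W 9, R 0. R has the fewest and is eliminated.
Round 2: Y 15, U 13, Q 12, W 9. W has the fewest and is eliminated.
Round 3: Y 24, U 13, Q 12. Q has the fewest and is eliminated.
Round 4: Y 36, U 13. Y has a majority.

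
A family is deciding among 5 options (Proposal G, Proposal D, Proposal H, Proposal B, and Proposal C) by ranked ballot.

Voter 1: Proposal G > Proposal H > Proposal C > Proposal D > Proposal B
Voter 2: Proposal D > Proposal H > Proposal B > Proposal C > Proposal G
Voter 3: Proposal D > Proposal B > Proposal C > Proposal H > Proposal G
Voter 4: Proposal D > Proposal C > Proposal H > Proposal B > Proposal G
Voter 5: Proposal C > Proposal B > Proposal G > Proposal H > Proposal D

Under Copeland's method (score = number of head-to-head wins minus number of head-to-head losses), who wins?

Proposal D

Pairwise results:
  Proposal G vs Proposal D: Proposal D wins 3–2.
  Proposal G vs Proposal H: Proposal H wins 3–2.
  Proposal G vs Proposal B: Proposal B wins 4–1.
  Proposal G vs Proposal C: Proposal C wins 4–1.
  Proposal D vs Proposal H: Proposal D wins 3–2.
  Proposal D vs Proposal B: Proposal D wins 4–1.
  Proposal D vs Proposal C: Proposal D wins 3–2.
  Proposal H vs Proposal B: Proposal H wins 3–2.
  Proposal H vs Proposal C: Proposal C wins 3–2.
  Proposal B vs Proposal C: Proposal C wins 3–2.
Copeland scores (wins − losses):
  Proposal G: 0 − 4 = -4
  Proposal D: 4 − 0 = 4
  Proposal H: 2 − 2 = 0
  Proposal B: 1 − 3 = -2
  Proposal C: 3 − 1 = 2
Proposal D has the best Copeland score.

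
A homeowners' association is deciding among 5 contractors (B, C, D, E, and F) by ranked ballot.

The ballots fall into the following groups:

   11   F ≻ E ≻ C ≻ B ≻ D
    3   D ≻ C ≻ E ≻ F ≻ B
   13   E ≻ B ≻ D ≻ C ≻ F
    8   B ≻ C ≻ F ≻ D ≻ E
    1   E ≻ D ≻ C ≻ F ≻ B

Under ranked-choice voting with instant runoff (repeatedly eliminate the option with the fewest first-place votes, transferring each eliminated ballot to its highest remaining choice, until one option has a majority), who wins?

F

Round 1: E 14, F 11, B 8, D 3, C 0. C has the fewest and is eliminated.
Round 2: E 14, F 11, B 8, D 3. D has the fewest and is eliminated.
Round 3: E 17, F 11, B 8. B has the fewest and is eliminated.
Round 4: F 19, E 17. F has a majority.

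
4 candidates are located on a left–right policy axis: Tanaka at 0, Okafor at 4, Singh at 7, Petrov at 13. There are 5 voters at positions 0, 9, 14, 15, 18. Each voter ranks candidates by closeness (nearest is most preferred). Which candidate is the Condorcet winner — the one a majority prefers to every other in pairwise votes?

With single-peaked preferences on a line, the Condorcet winner is the candidate closest to the median voter.
The median voter (position 14) is closest to Petrov at 13.
Check: Petrov vs Tanaka — voters closer to Petrov: 4 of 5.

Petrov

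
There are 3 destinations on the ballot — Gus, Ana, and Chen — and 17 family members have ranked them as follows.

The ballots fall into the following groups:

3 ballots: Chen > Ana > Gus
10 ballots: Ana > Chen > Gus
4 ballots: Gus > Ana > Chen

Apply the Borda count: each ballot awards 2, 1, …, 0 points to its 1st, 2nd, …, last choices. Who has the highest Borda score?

Borda scores:
  Gus: 3·0 + 10·0 + 4·2 = 8
  Ana: 3·1 + 10·2 + 4·1 = 27
  Chen: 3·2 + 10·1 + 4·0 = 16
Ana has the highest total.

Ana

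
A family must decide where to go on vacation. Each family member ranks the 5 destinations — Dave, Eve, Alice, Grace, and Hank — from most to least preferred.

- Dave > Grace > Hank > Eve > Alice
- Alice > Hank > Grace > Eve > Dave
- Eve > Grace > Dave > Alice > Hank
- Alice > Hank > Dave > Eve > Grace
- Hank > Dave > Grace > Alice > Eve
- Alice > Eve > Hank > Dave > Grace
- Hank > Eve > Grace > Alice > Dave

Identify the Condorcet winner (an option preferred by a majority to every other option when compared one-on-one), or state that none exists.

Head-to-head results (7 voters total):
Dave vs Eve: Eve wins 4–3.
Dave vs Alice: Alice wins 4–3.
Dave vs Grace: Dave wins 4–3.
Dave vs Hank: Hank wins 5–2.
Eve vs Alice: Alice wins 4–3.
Eve vs Grace: Eve wins 4–3.
Eve vs Hank: Hank wins 5–2.
Alice vs Grace: Grace wins 4–3.
Alice vs Hank: Alice wins 4–3.
Grace vs Hank: Hank wins 5–2.
No candidate beats all others: Dave beats Grace beats Alice beats Dave, a majority cycle.

No Condorcet winner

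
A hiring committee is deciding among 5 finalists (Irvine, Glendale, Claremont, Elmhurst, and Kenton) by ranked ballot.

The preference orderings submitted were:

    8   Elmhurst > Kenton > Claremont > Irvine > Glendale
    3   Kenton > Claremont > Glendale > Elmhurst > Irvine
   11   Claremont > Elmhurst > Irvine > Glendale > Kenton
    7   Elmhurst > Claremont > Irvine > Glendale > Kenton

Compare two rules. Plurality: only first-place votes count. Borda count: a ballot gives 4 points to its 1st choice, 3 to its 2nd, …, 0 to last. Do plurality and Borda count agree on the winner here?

Yes

Plurality first-place counts: Irvine 0, Glendale 0, Claremont 11, Elmhurst 15, Kenton 3 → Elmhurst.
Borda totals: Irvine 44, Glendale 24, Claremont 90, Elmhurst 96, Kenton 36 → Elmhurst.
The two rules agree on Elmhurst.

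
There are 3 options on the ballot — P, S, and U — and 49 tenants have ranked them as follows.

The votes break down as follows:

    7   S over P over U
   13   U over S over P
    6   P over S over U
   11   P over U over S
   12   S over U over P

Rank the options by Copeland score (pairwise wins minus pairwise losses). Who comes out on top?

S

Pairwise results:
  P vs S: S wins 32–17.
  P vs U: U wins 25–24.
  S vs U: S wins 25–24.
Copeland scores (wins − losses):
  P: 0 − 2 = -2
  S: 2 − 0 = 2
  U: 1 − 1 = 0
S has the best Copeland score.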